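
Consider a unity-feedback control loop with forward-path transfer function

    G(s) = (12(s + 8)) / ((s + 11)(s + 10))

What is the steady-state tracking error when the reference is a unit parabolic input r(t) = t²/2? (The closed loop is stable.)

G(s) has no poles at the origin.
This is a Type 0 system; Ka = lim_{s→0} s^2·G(s) = 0, so the steady-state error for a parabola input is infinite.

e_ss = ∞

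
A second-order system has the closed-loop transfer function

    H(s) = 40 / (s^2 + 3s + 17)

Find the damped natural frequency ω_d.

Comparing s^2 + 3s + 17 to s^2 + 2ζωₙs + ωₙ²: ωₙ = √17 ≈ 4.123 rad/s and ζ = 3/(2·√17) ≈ 0.3638.
ζωₙ = 3/2 = 1.5, so ω_d = ωₙ√(1−ζ²) = √(ωₙ² − (ζωₙ)²) = √(17 − 1.5²) = √14.75 ≈ 3.841 rad/s.

ω_d ≈ 3.841 rad/s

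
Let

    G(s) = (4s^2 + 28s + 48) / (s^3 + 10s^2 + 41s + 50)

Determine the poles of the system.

The poles are the roots of the denominator s^3 + 10s^2 + 41s + 50 = 0.
Trying s = -2: the polynomial evaluates to 0, so (s + 2) is a factor.
Dividing out leaves s^2 + 8s + 25 = 0.
The quadratic formula then gives s = -4 ± 3j.

s = -2, -4 + 3j, -4 - 3j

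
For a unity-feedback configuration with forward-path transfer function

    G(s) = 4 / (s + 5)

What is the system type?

The denominator has no factor of s at the origin — no free integrator — so this is a Type 0 system.

Type 0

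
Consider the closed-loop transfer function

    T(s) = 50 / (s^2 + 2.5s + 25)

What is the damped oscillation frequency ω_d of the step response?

ω_d ≈ 4.841 rad/s

Comparing s^2 + 2.5s + 25 to s^2 + 2ζωₙs + ωₙ²: ωₙ = 5 rad/s and ζ = 2.5/(2·5) = 0.25.
ζωₙ = 2.5/2 = 1.25, so ω_d = ωₙ√(1−ζ²) = √(ωₙ² − (ζωₙ)²) = √(25 − 1.25²) = √23.4375 ≈ 4.841 rad/s.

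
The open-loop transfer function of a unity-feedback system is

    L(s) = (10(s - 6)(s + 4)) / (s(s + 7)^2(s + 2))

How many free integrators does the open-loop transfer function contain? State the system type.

The denominator has 1 factor of s at the origin (free integrator), so this is a Type 1 system.

Type 1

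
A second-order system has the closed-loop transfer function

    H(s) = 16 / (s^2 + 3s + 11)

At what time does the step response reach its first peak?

Comparing s^2 + 3s + 11 to s^2 + 2ζωₙs + ωₙ²: ωₙ = √11 ≈ 3.317 rad/s and ζ = 3/(2·√11) ≈ 0.4523.
ζωₙ = 3/2 = 1.5, so ω_d = ωₙ√(1−ζ²) = √(ωₙ² − (ζωₙ)²) = √(11 − 1.5²) = √8.75 ≈ 2.958 rad/s.
t_p = π/ω_d = π/2.958 ≈ 1.062 s.

t_p ≈ 1.062 s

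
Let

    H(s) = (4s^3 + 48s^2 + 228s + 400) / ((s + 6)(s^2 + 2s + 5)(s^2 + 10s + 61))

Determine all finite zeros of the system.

Set the numerator to zero: 4s^3 + 48s^2 + 228s + 400 = 0, i.e. 4·(s^3 + 12s^2 + 57s + 100) = 0.
Factoring: (s + 4)(s^2 + 8s + 25) = 0.

s = -4, -4 + 3j, -4 - 3j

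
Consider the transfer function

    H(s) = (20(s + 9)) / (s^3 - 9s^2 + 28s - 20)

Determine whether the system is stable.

unstable

The denominator s^3 - 9s^2 + 28s - 20 factors as (s^2 - 8s + 20)(s - 1), giving poles at s = 4 + 2j, 4 - 2j, 1.
Since the pole(s) at s = 4 + 2j, 4 - 2j, 1 lie in the right half-plane, the system is unstable.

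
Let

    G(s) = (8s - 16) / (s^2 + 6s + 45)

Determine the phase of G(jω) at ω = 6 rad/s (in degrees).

At s = j6: numerator = -16 + j48, denominator = 9 + j36.
∠G = ∠num − ∠den = 108.43° − (75.964°) = 32.47°.

∠G(j6) ≈ 32.47°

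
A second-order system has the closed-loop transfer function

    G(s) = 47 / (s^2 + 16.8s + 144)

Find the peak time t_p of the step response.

t_p ≈ 0.3666 s

Comparing s^2 + 16.8s + 144 to s^2 + 2ζωₙs + ωₙ²: ωₙ = 12 rad/s and ζ = 16.8/(2·12) = 0.7.
ζωₙ = 16.8/2 = 8.4, so ω_d = ωₙ√(1−ζ²) = √(ωₙ² − (ζωₙ)²) = √(144 − 8.4²) = √73.44 ≈ 8.570 rad/s.
t_p = π/ω_d = π/8.570 ≈ 0.3666 s.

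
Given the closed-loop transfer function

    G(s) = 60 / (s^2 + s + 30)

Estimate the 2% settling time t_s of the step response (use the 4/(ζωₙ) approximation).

t_s ≈ 8 s

Comparing s^2 + s + 30 to s^2 + 2ζωₙs + ωₙ²: ωₙ = √30 ≈ 5.477 rad/s and ζ = 1/(2·√30) ≈ 0.09129.
ζωₙ = 1/2 = 0.5, so t_s ≈ 4/(ζωₙ) = 4/0.5 = 8 s.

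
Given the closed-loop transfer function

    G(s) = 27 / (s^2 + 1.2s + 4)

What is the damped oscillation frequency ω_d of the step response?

ω_d ≈ 1.908 rad/s

Comparing s^2 + 1.2s + 4 to s^2 + 2ζωₙs + ωₙ²: ωₙ = 2 rad/s and ζ = 1.2/(2·2) = 0.3.
ζωₙ = 1.2/2 = 0.6, so ω_d = ωₙ√(1−ζ²) = √(ωₙ² − (ζωₙ)²) = √(4 − 0.6²) = √3.64 ≈ 1.908 rad/s.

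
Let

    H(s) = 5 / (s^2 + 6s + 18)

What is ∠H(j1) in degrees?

At s = j1: numerator = 5, denominator = 17 + j6.
∠H = ∠num − ∠den = 0° − (19.440°) = -19.44°.

∠H(j1) ≈ -19.44°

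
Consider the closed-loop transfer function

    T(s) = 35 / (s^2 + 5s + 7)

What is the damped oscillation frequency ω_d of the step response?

ω_d ≈ 0.8660 rad/s

Comparing s^2 + 5s + 7 to s^2 + 2ζωₙs + ωₙ²: ωₙ = √7 ≈ 2.646 rad/s and ζ = 5/(2·√7) ≈ 0.9449.
ζωₙ = 5/2 = 2.5, so ω_d = ωₙ√(1−ζ²) = √(ωₙ² − (ζωₙ)²) = √(7 − 2.5²) = √0.75 ≈ 0.8660 rad/s.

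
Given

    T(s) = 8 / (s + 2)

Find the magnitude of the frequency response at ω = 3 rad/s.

|T(j3)| ≈ 2.219

Substitute s = j3: numerator = 8, denominator = 2 + j3.
|T(j3)| = |8| / |2 + j3| = 8 / 3.6056 ≈ 2.219.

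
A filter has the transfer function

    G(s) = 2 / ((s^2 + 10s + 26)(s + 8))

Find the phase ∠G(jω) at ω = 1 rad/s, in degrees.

At s = j1: numerator = 2, denominator = 190 + j105.
∠G = ∠num − ∠den = 0° − (28.926°) = -28.93°.

∠G(j1) ≈ -28.93°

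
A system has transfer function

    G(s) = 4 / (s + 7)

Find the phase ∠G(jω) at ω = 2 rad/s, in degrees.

∠G(j2) ≈ -15.95°

At s = j2: numerator = 4, denominator = 7 + j2.
∠G = ∠num − ∠den = 0° − (15.945°) = -15.95°.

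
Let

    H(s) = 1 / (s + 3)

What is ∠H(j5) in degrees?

∠H(j5) ≈ -59.04°

At s = j5: numerator = 1, denominator = 3 + j5.
∠H = ∠num − ∠den = 0° − (59.036°) = -59.04°.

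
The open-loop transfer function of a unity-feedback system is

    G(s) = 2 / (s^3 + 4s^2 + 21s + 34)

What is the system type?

Type 0

The denominator has no factor of s at the origin — no free integrator — so this is a Type 0 system.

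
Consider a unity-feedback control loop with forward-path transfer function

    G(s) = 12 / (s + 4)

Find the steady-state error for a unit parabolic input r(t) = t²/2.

G(s) has no poles at the origin.
This is a Type 0 system; Ka = lim_{s→0} s^2·G(s) = 0, so the steady-state error for a parabola input is infinite.

e_ss = ∞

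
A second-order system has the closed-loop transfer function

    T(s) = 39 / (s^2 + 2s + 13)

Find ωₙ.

ωₙ ≈ 3.606 rad/s

Compare the denominator to the standard form s^2 + 2ζωₙs + ωₙ².
ωₙ² = 13, so ωₙ = √13 ≈ 3.606 rad/s.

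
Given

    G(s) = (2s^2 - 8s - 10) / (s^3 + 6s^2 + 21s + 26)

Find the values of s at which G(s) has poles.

s = -2 ± 3j, -2

The poles are the roots of the denominator s^3 + 6s^2 + 21s + 26 = 0.
Trying s = -2: the polynomial evaluates to 0, so (s + 2) is a factor.
Dividing out leaves s^2 + 4s + 13 = 0.
The quadratic formula then gives s = -2 ± 3j.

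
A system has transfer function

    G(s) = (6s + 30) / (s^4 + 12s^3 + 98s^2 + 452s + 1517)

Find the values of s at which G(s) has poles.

s = -5 ± 4j, -1 ± 6j

The poles are the roots of the denominator s^4 + 12s^3 + 98s^2 + 452s + 1517 = 0.
No real roots exist; factor into two real quadratics: (s^2 + 10s + 41)(s^2 + 2s + 37) = 0.
Each quadratic gives a conjugate pair via the quadratic formula.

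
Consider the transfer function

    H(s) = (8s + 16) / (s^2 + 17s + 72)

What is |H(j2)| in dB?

|H(j2)|_dB ≈ -10.5 dB

Substitute s = j2: numerator = 16 + j16, denominator = 68 + j34.
|H(j2)| = |16 + j16| / |68 + j34| = 22.627 / 76.026 ≈ 0.2976.
In decibels: 20·log₁₀(0.2976) ≈ -10.5 dB.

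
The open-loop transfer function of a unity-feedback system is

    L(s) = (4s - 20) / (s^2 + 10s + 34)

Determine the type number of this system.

Type 0

The denominator has no factor of s at the origin — no free integrator — so this is a Type 0 system.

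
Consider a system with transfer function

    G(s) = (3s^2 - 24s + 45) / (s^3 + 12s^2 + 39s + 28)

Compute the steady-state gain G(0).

Set s = 0: G(0) = (45) / (28) = 45/28.

G(0) = 45/28 ≈ 1.607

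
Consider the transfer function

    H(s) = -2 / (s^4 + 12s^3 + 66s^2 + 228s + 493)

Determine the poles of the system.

The poles are the roots of the denominator s^4 + 12s^3 + 66s^2 + 228s + 493 = 0.
No real roots exist; factor into two real quadratics: (s^2 + 2s + 17)(s^2 + 10s + 29) = 0.
Each quadratic gives a conjugate pair via the quadratic formula.

s = -1 + 4j, -1 - 4j, -5 + 2j, -5 - 2j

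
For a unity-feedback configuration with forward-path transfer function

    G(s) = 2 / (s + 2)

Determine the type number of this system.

The denominator has no factor of s at the origin — no free integrator — so this is a Type 0 system.

Type 0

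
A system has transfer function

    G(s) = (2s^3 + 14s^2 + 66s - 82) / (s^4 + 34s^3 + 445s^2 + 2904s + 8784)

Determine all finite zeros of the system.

Set the numerator to zero: 2s^3 + 14s^2 + 66s - 82 = 0, i.e. 2·(s^3 + 7s^2 + 33s - 41) = 0.
Factoring: (s^2 + 8s + 41)(s - 1) = 0.

s = -4 + 5j, -4 - 5j, 1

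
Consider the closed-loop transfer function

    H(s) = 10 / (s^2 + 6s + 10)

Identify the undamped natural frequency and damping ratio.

Compare the denominator to the standard form s^2 + 2ζωₙs + ωₙ².
ωₙ² = 10, so ωₙ = √10 ≈ 3.162 rad/s.
2ζωₙ = 6, so ζ = 6/(2·√10) ≈ 0.9487.

ωₙ ≈ 3.162 rad/s, ζ ≈ 0.9487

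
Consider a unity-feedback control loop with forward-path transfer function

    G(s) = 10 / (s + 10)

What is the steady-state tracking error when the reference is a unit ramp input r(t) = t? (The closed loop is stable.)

G(s) has no poles at the origin.
This is a Type 0 system; Kv = lim_{s→0} s·G(s) = 0, so the steady-state error for a ramp input is infinite.

e_ss = ∞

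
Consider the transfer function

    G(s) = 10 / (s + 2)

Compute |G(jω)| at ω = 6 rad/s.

Substitute s = j6: numerator = 10, denominator = 2 + j6.
|G(j6)| = |10| / |2 + j6| = 10 / 6.3246 ≈ 1.581.

|G(j6)| ≈ 1.581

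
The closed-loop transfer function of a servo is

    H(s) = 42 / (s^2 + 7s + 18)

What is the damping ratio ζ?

Compare the denominator to the standard form s^2 + 2ζωₙs + ωₙ².
ωₙ² = 18, so ωₙ = √18 ≈ 4.243 rad/s.
2ζωₙ = 7, so ζ = 7/(2·√18) ≈ 0.8250.
With ζ = 0.8250 the response is underdamped.

ζ ≈ 0.8250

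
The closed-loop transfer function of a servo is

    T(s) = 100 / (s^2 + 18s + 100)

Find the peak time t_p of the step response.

t_p ≈ 0.7207 s

Comparing s^2 + 18s + 100 to s^2 + 2ζωₙs + ωₙ²: ωₙ = 10 rad/s and ζ = 18/(2·10) = 0.9.
ζωₙ = 18/2 = 9, so ω_d = ωₙ√(1−ζ²) = √(ωₙ² − (ζωₙ)²) = √(100 − 9²) = √19 ≈ 4.359 rad/s.
t_p = π/ω_d = π/4.359 ≈ 0.7207 s.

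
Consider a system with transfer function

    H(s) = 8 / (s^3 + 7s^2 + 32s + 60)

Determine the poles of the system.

s = -2 + 4j, -2 - 4j, -3

The poles are the roots of the denominator s^3 + 7s^2 + 32s + 60 = 0.
Trying s = -3: the polynomial evaluates to 0, so (s + 3) is a factor.
Dividing out leaves s^2 + 4s + 20 = 0.
The quadratic formula then gives s = -2 ± 4j.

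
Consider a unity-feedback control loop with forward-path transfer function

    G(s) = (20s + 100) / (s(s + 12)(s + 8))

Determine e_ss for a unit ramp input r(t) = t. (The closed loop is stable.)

G(s) has one pole at the origin.
This is a Type 1 system. Kv = lim_{s→0} s·G(s) = 100/96 = 25/24.
e_ss = 1/Kv = 1/(25/24) = 24/25 ≈ 0.9600.

e_ss = 0.9600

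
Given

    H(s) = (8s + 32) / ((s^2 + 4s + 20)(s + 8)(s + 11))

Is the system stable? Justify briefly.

stable

The poles can be read from the denominator factors: s = -2 + 4j, -2 - 4j, -8, -11.
Since all poles lie strictly in the left half-plane, the system is stable.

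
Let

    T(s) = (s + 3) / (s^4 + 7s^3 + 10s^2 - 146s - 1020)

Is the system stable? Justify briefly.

The denominator s^4 + 7s^3 + 10s^2 - 146s - 1020 factors as (s + 6)(s^2 + 6s + 34)(s - 5), giving poles at s = -6, -3 ± 5j, 5.
Since the pole(s) at s = 5 lie in the right half-plane, the system is unstable.

unstable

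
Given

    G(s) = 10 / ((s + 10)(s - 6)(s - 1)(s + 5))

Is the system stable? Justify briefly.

unstable

The poles can be read from the denominator factors: s = -10, 6, 1, -5.
Since the pole(s) at s = 6, 1 lie in the right half-plane, the system is unstable.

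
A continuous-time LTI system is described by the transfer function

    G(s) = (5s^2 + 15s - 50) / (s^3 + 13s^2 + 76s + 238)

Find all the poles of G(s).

s = -3 ± 5j, -7

The poles are the roots of the denominator s^3 + 13s^2 + 76s + 238 = 0.
Trying s = -7: the polynomial evaluates to 0, so (s + 7) is a factor.
Dividing out leaves s^2 + 6s + 34 = 0.
The quadratic formula then gives s = -3 ± 5j.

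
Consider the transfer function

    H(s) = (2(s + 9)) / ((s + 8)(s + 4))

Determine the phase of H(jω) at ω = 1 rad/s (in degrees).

∠H(j1) ≈ -14.82°

At s = j1: numerator = 18 + j2, denominator = 31 + j12.
∠H = ∠num − ∠den = 6.3402° − (21.161°) = -14.82°.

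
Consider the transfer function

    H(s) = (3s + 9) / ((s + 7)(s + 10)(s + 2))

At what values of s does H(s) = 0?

s = -3

Set the numerator to zero: 3s + 9 = 0, i.e. 3·(s + 3) = 0.
So s = -3.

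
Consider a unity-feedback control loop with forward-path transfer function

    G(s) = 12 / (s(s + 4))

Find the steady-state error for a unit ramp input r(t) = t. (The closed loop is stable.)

G(s) has one pole at the origin.
This is a Type 1 system. Kv = lim_{s→0} s·G(s) = 12/4 = 3.
e_ss = 1/Kv = 1/(3) = 1/3 ≈ 0.3333.

e_ss = 0.3333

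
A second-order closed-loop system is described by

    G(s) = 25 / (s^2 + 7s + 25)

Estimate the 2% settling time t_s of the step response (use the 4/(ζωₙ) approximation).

t_s ≈ 1.143 s

Comparing s^2 + 7s + 25 to s^2 + 2ζωₙs + ωₙ²: ωₙ = 5 rad/s and ζ = 7/(2·5) = 0.7.
ζωₙ = 7/2 = 3.5, so t_s ≈ 4/(ζωₙ) = 4/3.5 ≈ 1.143 s.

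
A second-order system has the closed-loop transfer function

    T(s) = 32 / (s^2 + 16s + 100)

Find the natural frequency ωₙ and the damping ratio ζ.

Compare the denominator to the standard form s^2 + 2ζωₙs + ωₙ².
ωₙ² = 100, so ωₙ = 10 rad/s.
2ζωₙ = 16, so ζ = 16/(2·10) = 0.8.
With ζ = 0.8 the response is underdamped.

ωₙ = 10 rad/s, ζ = 0.8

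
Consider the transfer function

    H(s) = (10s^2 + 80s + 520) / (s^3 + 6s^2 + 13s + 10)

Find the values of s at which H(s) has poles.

The poles are the roots of the denominator s^3 + 6s^2 + 13s + 10 = 0.
Trying s = -2: the polynomial evaluates to 0, so (s + 2) is a factor.
Dividing out leaves s^2 + 4s + 5 = 0.
The quadratic formula then gives s = -2 ± 1j.

s = -2 + j, -2 - j, -2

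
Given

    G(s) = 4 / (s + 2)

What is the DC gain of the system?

Set s = 0: G(0) = (4) / (2) = 2.

G(0) = 2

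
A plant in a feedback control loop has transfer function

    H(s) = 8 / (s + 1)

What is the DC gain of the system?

Set s = 0: H(0) = (8) / (1) = 8.

H(0) = 8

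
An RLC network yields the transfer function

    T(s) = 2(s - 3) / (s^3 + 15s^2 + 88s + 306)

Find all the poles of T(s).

The poles are the roots of the denominator s^3 + 15s^2 + 88s + 306 = 0.
Trying s = -9: the polynomial evaluates to 0, so (s + 9) is a factor.
Dividing out leaves s^2 + 6s + 34 = 0.
The quadratic formula then gives s = -3 ± 5j.

s = -3 ± 5j, -9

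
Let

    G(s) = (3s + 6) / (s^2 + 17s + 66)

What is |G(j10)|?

|G(j10)| ≈ 0.1765

Substitute s = j10: numerator = 6 + j30, denominator = -34 + j170.
|G(j10)| = |6 + j30| / |-34 + j170| = 30.594 / 173.37 ≈ 0.1765.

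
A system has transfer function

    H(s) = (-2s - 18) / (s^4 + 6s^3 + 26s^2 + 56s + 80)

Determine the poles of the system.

s = -2 + 2j, -2 - 2j, -1 + 3j, -1 - 3j

The poles are the roots of the denominator s^4 + 6s^3 + 26s^2 + 56s + 80 = 0.
No real roots exist; factor into two real quadratics: (s^2 + 4s + 8)(s^2 + 2s + 10) = 0.
Each quadratic gives a conjugate pair via the quadratic formula.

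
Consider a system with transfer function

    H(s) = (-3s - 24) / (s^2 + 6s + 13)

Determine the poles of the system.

s = -3 ± 2j

The poles are the roots of the denominator s^2 + 6s + 13 = 0.
Using the quadratic formula: s = (-6 ± √(-16))/2 = -3 ± 2j.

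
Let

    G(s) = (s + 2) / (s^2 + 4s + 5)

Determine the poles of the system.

The poles are the roots of the denominator s^2 + 4s + 5 = 0.
Using the quadratic formula: s = (-4 ± √(-4))/2 = -2 ± 1j.

s = -2 + j, -2 - j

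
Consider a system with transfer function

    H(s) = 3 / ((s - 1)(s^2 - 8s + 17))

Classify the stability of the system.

unstable

The poles can be read from the denominator factors: s = 1, 4 ± j.
Since the pole(s) at s = 1, 4 ± j lie in the right half-plane, the system is unstable.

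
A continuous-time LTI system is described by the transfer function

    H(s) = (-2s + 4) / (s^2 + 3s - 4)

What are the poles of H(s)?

s = -4, 1

The poles are the roots of the denominator s^2 + 3s - 4 = 0.
Factoring: (s + 4)(s - 1) = 0, so s = -4 and s = 1.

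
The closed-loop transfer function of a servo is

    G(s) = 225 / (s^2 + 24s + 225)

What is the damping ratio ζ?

Compare the denominator to the standard form s^2 + 2ζωₙs + ωₙ².
ωₙ² = 225, so ωₙ = 15 rad/s.
2ζωₙ = 24, so ζ = 24/(2·15) = 0.8.

ζ = 0.8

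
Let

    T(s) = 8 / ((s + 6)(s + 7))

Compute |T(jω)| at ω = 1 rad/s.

|T(j1)| ≈ 0.1860

Substitute s = j1: numerator = 8, denominator = 41 + j13.
|T(j1)| = |8| / |41 + j13| = 8 / 43.012 ≈ 0.1860.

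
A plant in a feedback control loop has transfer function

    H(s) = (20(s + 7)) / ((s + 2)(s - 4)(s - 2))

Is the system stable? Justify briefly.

The poles can be read from the denominator factors: s = -2, 4, 2.
Since the pole(s) at s = 4, 2 lie in the right half-plane, the system is unstable.

unstable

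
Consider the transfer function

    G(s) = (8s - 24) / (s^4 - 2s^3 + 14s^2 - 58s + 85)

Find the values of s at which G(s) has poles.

The poles are the roots of the denominator s^4 - 2s^3 + 14s^2 - 58s + 85 = 0.
No real roots exist; factor into two real quadratics: (s^2 - 4s + 5)(s^2 + 2s + 17) = 0.
Each quadratic gives a conjugate pair via the quadratic formula.

s = 2 ± j, -1 ± 4j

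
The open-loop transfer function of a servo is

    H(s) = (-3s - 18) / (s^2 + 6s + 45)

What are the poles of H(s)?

s = -3 + 6j, -3 - 6j

The poles are the roots of the denominator s^2 + 6s + 45 = 0.
Using the quadratic formula: s = (-6 ± √(-144))/2 = -3 ± 6j.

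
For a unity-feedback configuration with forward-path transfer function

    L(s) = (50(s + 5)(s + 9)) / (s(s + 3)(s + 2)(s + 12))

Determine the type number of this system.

The denominator has 1 factor of s at the origin (free integrator), so this is a Type 1 system.

Type 1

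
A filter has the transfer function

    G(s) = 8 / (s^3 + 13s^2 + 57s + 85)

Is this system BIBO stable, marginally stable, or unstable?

The denominator s^3 + 13s^2 + 57s + 85 factors as (s^2 + 8s + 17)(s + 5), giving poles at s = -4 + j, -4 - j, -5.
Since all poles lie strictly in the left half-plane, the system is stable.

stable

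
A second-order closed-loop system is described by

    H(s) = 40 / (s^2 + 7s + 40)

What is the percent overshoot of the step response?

Comparing s^2 + 7s + 40 to s^2 + 2ζωₙs + ωₙ²: ωₙ = √40 ≈ 6.325 rad/s and ζ = 7/(2·√40) ≈ 0.5534.
%OS = 100·exp(−πζ/√(1−ζ²)) = 100·exp(−π·0.5534/√(1−0.5534²)) ≈ 12.4%.

%OS ≈ 12.4%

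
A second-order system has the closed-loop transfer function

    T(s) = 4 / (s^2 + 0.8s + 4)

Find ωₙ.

ωₙ = 2 rad/s

Compare the denominator to the standard form s^2 + 2ζωₙs + ωₙ².
ωₙ² = 4, so ωₙ = 2 rad/s.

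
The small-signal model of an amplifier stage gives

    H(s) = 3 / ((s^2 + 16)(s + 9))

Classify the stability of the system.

The poles can be read from the denominator factors: s = 4j, -4j, -9.
Since the simple pole(s) at s = 4j, -4j lie on the jω-axis with none in the right half-plane, the system is marginally stable.

marginally stable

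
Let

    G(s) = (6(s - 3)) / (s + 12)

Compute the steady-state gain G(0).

Set s = 0: G(0) = (-18) / (12) = -3/2.

G(0) = -3/2 ≈ -1.500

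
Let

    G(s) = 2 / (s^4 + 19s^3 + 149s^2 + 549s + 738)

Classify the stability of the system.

The denominator s^4 + 19s^3 + 149s^2 + 549s + 738 factors as (s + 3)(s + 6)(s^2 + 10s + 41), giving poles at s = -3, -6, -5 + 4j, -5 - 4j.
Since all poles lie strictly in the left half-plane, the system is stable.

stable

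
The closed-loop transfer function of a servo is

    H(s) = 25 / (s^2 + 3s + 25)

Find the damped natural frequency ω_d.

Comparing s^2 + 3s + 25 to s^2 + 2ζωₙs + ωₙ²: ωₙ = 5 rad/s and ζ = 3/(2·5) = 0.3.
ζωₙ = 3/2 = 1.5, so ω_d = ωₙ√(1−ζ²) = √(ωₙ² − (ζωₙ)²) = √(25 − 1.5²) = √22.75 ≈ 4.770 rad/s.

ω_d ≈ 4.770 rad/s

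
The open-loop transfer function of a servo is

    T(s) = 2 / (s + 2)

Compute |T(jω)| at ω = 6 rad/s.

Substitute s = j6: numerator = 2, denominator = 2 + j6.
|T(j6)| = |2| / |2 + j6| = 2 / 6.3246 ≈ 0.3162.

|T(j6)| ≈ 0.3162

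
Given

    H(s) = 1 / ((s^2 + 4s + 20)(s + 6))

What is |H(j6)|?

|H(j6)| ≈ 0.004086

Substitute s = j6: numerator = 1, denominator = -240 + j48.
|H(j6)| = |1| / |-240 + j48| = 1 / 244.75 ≈ 0.004086.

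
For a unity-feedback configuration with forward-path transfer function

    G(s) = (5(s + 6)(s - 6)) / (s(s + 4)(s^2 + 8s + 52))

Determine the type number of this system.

The denominator has 1 factor of s at the origin (free integrator), so this is a Type 1 system.

Type 1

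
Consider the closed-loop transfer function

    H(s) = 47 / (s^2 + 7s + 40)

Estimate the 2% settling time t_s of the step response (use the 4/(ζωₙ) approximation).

Comparing s^2 + 7s + 40 to s^2 + 2ζωₙs + ωₙ²: ωₙ = √40 ≈ 6.325 rad/s and ζ = 7/(2·√40) ≈ 0.5534.
ζωₙ = 7/2 = 3.5, so t_s ≈ 4/(ζωₙ) = 4/3.5 ≈ 1.143 s.

t_s ≈ 1.143 s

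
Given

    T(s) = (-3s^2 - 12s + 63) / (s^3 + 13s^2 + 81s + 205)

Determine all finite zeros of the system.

s = -7, 3

Set the numerator to zero: -3s^2 - 12s + 63 = 0, i.e. -3·(s^2 + 4s - 21) = 0.
Factoring: (s + 7)(s - 3) = 0.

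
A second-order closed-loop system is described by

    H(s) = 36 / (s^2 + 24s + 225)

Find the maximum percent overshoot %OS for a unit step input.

Comparing s^2 + 24s + 225 to s^2 + 2ζωₙs + ωₙ²: ωₙ = 15 rad/s and ζ = 24/(2·15) = 0.8.
%OS = 100·exp(−πζ/√(1−ζ²)) = 100·exp(−π·0.8/√(1−0.8²)) ≈ 1.52%.

%OS ≈ 1.52%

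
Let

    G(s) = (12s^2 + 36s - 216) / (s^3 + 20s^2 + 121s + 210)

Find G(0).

Set s = 0: G(0) = (-216) / (210) = -36/35.

G(0) = -36/35 ≈ -1.029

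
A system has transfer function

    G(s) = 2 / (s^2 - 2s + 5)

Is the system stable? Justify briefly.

The denominator s^2 - 2s + 5 factors as (s^2 - 2s + 5), giving poles at s = 1 + 2j, 1 - 2j.
Since the pole(s) at s = 1 + 2j, 1 - 2j lie in the right half-plane, the system is unstable.

unstable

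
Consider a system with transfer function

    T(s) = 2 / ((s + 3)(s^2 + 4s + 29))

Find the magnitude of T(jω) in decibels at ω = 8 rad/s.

|T(j8)|_dB ≈ -46.1 dB

Substitute s = j8: numerator = 2, denominator = -361 - j184.
|T(j8)| = |2| / |-361 - j184| = 2 / 405.19 ≈ 0.004936.
In decibels: 20·log₁₀(0.004936) ≈ -46.1 dB.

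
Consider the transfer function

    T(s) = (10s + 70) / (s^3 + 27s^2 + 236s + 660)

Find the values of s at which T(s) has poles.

s = -6, -10, -11

The poles are the roots of the denominator s^3 + 27s^2 + 236s + 660 = 0.
Trying s = -6: the polynomial evaluates to 0, so (s + 6) is a factor.
Dividing out leaves s^2 + 21s + 110 = 0.
Factoring the quadratic: (s + 10)(s + 11) = 0.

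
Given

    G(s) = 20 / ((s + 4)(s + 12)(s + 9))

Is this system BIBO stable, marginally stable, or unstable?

The poles can be read from the denominator factors: s = -4, -12, -9.
Since all poles lie strictly in the left half-plane, the system is stable.

stable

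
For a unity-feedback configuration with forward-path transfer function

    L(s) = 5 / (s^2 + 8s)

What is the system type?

Type 1

Factor s from the denominator: s^2 + 8s = s·(s + 8).
There is 1 pole at the origin, so the system is Type 1.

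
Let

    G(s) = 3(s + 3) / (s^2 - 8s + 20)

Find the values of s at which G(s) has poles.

The poles are the roots of the denominator s^2 - 8s + 20 = 0.
Using the quadratic formula: s = (8 ± √(-16))/2 = 4 ± 2j.

s = 4 + 2j, 4 - 2j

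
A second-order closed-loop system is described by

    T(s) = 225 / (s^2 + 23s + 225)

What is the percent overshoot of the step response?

Comparing s^2 + 23s + 225 to s^2 + 2ζωₙs + ωₙ²: ωₙ = 15 rad/s and ζ = 23/(2·15) ≈ 0.7667.
%OS = 100·exp(−πζ/√(1−ζ²)) = 100·exp(−π·0.7667/√(1−0.7667²)) ≈ 2.35%.

%OS ≈ 2.35%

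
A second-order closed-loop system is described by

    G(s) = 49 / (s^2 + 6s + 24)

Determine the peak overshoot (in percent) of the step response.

%OS ≈ 8.77%

Comparing s^2 + 6s + 24 to s^2 + 2ζωₙs + ωₙ²: ωₙ = √24 ≈ 4.899 rad/s and ζ = 6/(2·√24) ≈ 0.6124.
%OS = 100·exp(−πζ/√(1−ζ²)) = 100·exp(−π·0.6124/√(1−0.6124²)) ≈ 8.77%.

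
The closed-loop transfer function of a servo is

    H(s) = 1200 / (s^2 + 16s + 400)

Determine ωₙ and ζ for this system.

Compare the denominator to the standard form s^2 + 2ζωₙs + ωₙ².
ωₙ² = 400, so ωₙ = 20 rad/s.
2ζωₙ = 16, so ζ = 16/(2·20) = 0.4.

ωₙ = 20 rad/s, ζ = 0.4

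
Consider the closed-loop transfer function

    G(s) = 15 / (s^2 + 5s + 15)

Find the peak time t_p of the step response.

t_p ≈ 1.062 s

Comparing s^2 + 5s + 15 to s^2 + 2ζωₙs + ωₙ²: ωₙ = √15 ≈ 3.873 rad/s and ζ = 5/(2·√15) ≈ 0.6455.
ζωₙ = 5/2 = 2.5, so ω_d = ωₙ√(1−ζ²) = √(ωₙ² − (ζωₙ)²) = √(15 − 2.5²) = √8.75 ≈ 2.958 rad/s.
t_p = π/ω_d = π/2.958 ≈ 1.062 s.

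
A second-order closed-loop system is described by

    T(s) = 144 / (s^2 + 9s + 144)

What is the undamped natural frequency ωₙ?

Compare the denominator to the standard form s^2 + 2ζωₙs + ωₙ².
ωₙ² = 144, so ωₙ = 12 rad/s.

ωₙ = 12 rad/s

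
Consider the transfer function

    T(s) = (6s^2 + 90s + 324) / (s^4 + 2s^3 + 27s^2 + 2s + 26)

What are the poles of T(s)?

The poles are the roots of the denominator s^4 + 2s^3 + 27s^2 + 2s + 26 = 0.
No real roots exist; factor into two real quadratics: (s^2 + 1)(s^2 + 2s + 26) = 0.
Each quadratic gives a conjugate pair via the quadratic formula.

s = j, -j, -1 + 5j, -1 - 5j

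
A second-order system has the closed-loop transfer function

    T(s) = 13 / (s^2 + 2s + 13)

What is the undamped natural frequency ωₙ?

Compare the denominator to the standard form s^2 + 2ζωₙs + ωₙ².
ωₙ² = 13, so ωₙ = √13 ≈ 3.606 rad/s.

ωₙ ≈ 3.606 rad/s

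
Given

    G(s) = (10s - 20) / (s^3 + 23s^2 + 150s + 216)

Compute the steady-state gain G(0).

G(0) = -5/54 ≈ -0.09259

Set s = 0: G(0) = (-20) / (216) = -5/54.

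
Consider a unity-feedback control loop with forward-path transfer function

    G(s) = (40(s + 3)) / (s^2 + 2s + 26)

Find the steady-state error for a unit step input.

G(s) has no poles at the origin.
This is a Type 0 system. Kp = lim_{s→0} G(s) = 120/26 = 60/13.
e_ss = 1/(1 + Kp) = 1/(1 + 60/13) = 13/73 ≈ 0.1781.

e_ss = 0.1781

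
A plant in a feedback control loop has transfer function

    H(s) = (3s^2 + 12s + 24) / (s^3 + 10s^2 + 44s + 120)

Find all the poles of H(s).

The poles are the roots of the denominator s^3 + 10s^2 + 44s + 120 = 0.
Trying s = -6: the polynomial evaluates to 0, so (s + 6) is a factor.
Dividing out leaves s^2 + 4s + 20 = 0.
The quadratic formula then gives s = -2 ± 4j.

s = -2 ± 4j, -6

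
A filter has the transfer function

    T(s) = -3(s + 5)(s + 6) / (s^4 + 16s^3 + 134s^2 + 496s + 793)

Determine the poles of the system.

s = -5 ± 6j, -3 ± 2j

The poles are the roots of the denominator s^4 + 16s^3 + 134s^2 + 496s + 793 = 0.
No real roots exist; factor into two real quadratics: (s^2 + 10s + 61)(s^2 + 6s + 13) = 0.
Each quadratic gives a conjugate pair via the quadratic formula.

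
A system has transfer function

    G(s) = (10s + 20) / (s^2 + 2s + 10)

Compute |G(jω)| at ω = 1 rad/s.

Substitute s = j1: numerator = 20 + j10, denominator = 9 + j2.
|G(j1)| = |20 + j10| / |9 + j2| = 22.361 / 9.2195 ≈ 2.425.

|G(j1)| ≈ 2.425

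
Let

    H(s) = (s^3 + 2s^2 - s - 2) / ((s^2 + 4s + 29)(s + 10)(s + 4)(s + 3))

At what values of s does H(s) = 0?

s = -2, -1, 1

Set the numerator to zero: s^3 + 2s^2 - s - 2 = 0.
Factoring: (s + 2)(s + 1)(s - 1) = 0.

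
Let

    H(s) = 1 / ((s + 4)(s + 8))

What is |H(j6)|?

|H(j6)| ≈ 0.01387

Substitute s = j6: numerator = 1, denominator = -4 + j72.
|H(j6)| = |1| / |-4 + j72| = 1 / 72.111 ≈ 0.01387.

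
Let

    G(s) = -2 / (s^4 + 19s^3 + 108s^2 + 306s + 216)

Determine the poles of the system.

The poles are the roots of the denominator s^4 + 19s^3 + 108s^2 + 306s + 216 = 0.
Trying s = -1: the polynomial evaluates to 0, so (s + 1) is a factor.
Dividing out leaves s^3 + 18s^2 + 90s + 216 = 0.
This factors further as (s^2 + 6s + 18)(s + 12) = 0.

s = -3 ± 3j, -1, -12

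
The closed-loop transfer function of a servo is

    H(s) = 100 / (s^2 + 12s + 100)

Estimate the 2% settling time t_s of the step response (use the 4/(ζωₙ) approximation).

Comparing s^2 + 12s + 100 to s^2 + 2ζωₙs + ωₙ²: ωₙ = 10 rad/s and ζ = 12/(2·10) = 0.6.
ζωₙ = 12/2 = 6, so t_s ≈ 4/(ζωₙ) = 4/6 ≈ 0.6667 s.

t_s ≈ 0.6667 s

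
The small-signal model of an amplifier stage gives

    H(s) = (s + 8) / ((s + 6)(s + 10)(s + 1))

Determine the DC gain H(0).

H(0) = 2/15 ≈ 0.1333

Set s = 0: H(0) = (8) / (60) = 2/15.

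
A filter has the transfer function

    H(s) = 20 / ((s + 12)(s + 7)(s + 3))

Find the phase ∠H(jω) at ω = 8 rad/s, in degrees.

∠H(j8) ≈ -151.9°

At s = j8: numerator = 20, denominator = -1156 + j616.
∠H = ∠num − ∠den = 0° − (151.95°) = -151.9°.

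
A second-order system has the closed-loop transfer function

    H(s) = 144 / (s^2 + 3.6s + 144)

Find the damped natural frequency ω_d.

Comparing s^2 + 3.6s + 144 to s^2 + 2ζωₙs + ωₙ²: ωₙ = 12 rad/s and ζ = 3.6/(2·12) = 0.15.
ζωₙ = 3.6/2 = 1.8, so ω_d = ωₙ√(1−ζ²) = √(ωₙ² − (ζωₙ)²) = √(144 − 1.8²) = √140.76 ≈ 11.86 rad/s.

ω_d ≈ 11.86 rad/s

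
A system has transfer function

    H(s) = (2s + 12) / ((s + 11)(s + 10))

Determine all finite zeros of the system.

Set the numerator to zero: 2s + 12 = 0, i.e. 2·(s + 6) = 0.
So s = -6.

s = -6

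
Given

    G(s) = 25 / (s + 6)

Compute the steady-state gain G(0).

At s = 0 each factor (s + a) contributes a and each (s^2 + bs + c) contributes c.
G(0) = 25·1 / ((6)) = 25/6 = 25/6.

G(0) = 25/6 ≈ 4.167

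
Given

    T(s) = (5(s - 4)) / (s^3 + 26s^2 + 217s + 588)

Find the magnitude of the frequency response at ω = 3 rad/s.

|T(j3)| ≈ 0.03485

Substitute s = j3: numerator = -20 + j15, denominator = 354 + j624.
|T(j3)| = |-20 + j15| / |354 + j624| = 25 / 717.42 ≈ 0.03485.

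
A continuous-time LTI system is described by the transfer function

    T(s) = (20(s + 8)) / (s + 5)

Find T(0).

T(0) = 32

At s = 0 each factor (s + a) contributes a and each (s^2 + bs + c) contributes c.
T(0) = 20·(8) / ((5)) = 160/5 = 32.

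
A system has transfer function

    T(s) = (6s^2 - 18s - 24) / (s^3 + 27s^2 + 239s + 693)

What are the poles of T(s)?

The poles are the roots of the denominator s^3 + 27s^2 + 239s + 693 = 0.
Trying s = -9: the polynomial evaluates to 0, so (s + 9) is a factor.
Dividing out leaves s^2 + 18s + 77 = 0.
Factoring the quadratic: (s + 7)(s + 11) = 0.

s = -9, -7, -11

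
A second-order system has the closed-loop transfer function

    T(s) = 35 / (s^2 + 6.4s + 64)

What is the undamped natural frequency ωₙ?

ωₙ = 8 rad/s

Compare the denominator to the standard form s^2 + 2ζωₙs + ωₙ².
ωₙ² = 64, so ωₙ = 8 rad/s.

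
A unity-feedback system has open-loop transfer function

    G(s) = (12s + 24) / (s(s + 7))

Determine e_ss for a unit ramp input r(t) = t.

e_ss = 0.2917

G(s) has one pole at the origin.
This is a Type 1 system. Kv = lim_{s→0} s·G(s) = 24/7.
e_ss = 1/Kv = 1/(24/7) = 7/24 ≈ 0.2917.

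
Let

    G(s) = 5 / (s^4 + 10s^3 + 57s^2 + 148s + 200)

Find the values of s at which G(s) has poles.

The poles are the roots of the denominator s^4 + 10s^3 + 57s^2 + 148s + 200 = 0.
No real roots exist; factor into two real quadratics: (s^2 + 4s + 8)(s^2 + 6s + 25) = 0.
Each quadratic gives a conjugate pair via the quadratic formula.

s = -2 ± 2j, -3 ± 4j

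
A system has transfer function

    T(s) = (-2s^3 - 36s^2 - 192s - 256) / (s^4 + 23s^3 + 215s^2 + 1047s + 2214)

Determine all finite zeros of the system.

Set the numerator to zero: -2s^3 - 36s^2 - 192s - 256 = 0, i.e. -2·(s^3 + 18s^2 + 96s + 128) = 0.
Factoring: (s + 8)^2(s + 2) = 0.

s = -8, -8, -2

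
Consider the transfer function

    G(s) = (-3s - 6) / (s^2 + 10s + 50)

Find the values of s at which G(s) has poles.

s = -5 + 5j, -5 - 5j

The poles are the roots of the denominator s^2 + 10s + 50 = 0.
Using the quadratic formula: s = (-10 ± √(-100))/2 = -5 ± 5j.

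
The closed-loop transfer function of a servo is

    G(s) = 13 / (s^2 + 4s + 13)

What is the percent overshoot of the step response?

Comparing s^2 + 4s + 13 to s^2 + 2ζωₙs + ωₙ²: ωₙ = √13 ≈ 3.606 rad/s and ζ = 4/(2·√13) ≈ 0.5547.
%OS = 100·exp(−πζ/√(1−ζ²)) = 100·exp(−π·0.5547/√(1−0.5547²)) ≈ 12.3%.

%OS ≈ 12.3%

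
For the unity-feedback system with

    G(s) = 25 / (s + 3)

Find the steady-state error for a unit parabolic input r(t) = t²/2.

G(s) has no poles at the origin.
This is a Type 0 system; Ka = lim_{s→0} s^2·G(s) = 0, so the steady-state error for a parabola input is infinite.

e_ss = ∞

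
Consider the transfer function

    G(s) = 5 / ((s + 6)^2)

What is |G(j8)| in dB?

Substitute s = j8: numerator = 5, denominator = -28 + j96.
|G(j8)| = |5| / |-28 + j96| = 5 / 100 = 0.05000.
In decibels: 20·log₁₀(0.05000) ≈ -26.0 dB.

|G(j8)|_dB ≈ -26.0 dB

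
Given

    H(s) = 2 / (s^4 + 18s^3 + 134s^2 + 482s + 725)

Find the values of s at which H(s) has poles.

The poles are the roots of the denominator s^4 + 18s^3 + 134s^2 + 482s + 725 = 0.
No real roots exist; factor into two real quadratics: (s^2 + 8s + 25)(s^2 + 10s + 29) = 0.
Each quadratic gives a conjugate pair via the quadratic formula.

s = -4 + 3j, -4 - 3j, -5 + 2j, -5 - 2j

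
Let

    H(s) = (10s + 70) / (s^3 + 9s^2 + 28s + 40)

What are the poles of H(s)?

The poles are the roots of the denominator s^3 + 9s^2 + 28s + 40 = 0.
Trying s = -5: the polynomial evaluates to 0, so (s + 5) is a factor.
Dividing out leaves s^2 + 4s + 8 = 0.
The quadratic formula then gives s = -2 ± 2j.

s = -5, -2 + 2j, -2 - 2j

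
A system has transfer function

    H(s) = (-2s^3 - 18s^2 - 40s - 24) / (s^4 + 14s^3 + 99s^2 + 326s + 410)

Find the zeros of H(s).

s = -6, -2, -1

Set the numerator to zero: -2s^3 - 18s^2 - 40s - 24 = 0, i.e. -2·(s^3 + 9s^2 + 20s + 12) = 0.
Factoring: (s + 6)(s + 2)(s + 1) = 0.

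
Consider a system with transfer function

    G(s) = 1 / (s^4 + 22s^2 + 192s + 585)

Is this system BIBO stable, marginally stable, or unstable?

The denominator s^4 + 22s^2 + 192s + 585 factors as (s^2 + 6s + 13)(s^2 - 6s + 45), giving poles at s = -3 + 2j, -3 - 2j, 3 + 6j, 3 - 6j.
Since the pole(s) at s = 3 + 6j, 3 - 6j lie in the right half-plane, the system is unstable.

unstable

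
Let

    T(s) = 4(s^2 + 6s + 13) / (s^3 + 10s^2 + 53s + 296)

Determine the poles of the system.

s = -1 + 6j, -1 - 6j, -8

The poles are the roots of the denominator s^3 + 10s^2 + 53s + 296 = 0.
Trying s = -8: the polynomial evaluates to 0, so (s + 8) is a factor.
Dividing out leaves s^2 + 2s + 37 = 0.
The quadratic formula then gives s = -1 ± 6j.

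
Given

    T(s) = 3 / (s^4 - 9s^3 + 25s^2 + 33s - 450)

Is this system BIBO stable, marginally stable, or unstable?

The denominator s^4 - 9s^3 + 25s^2 + 33s - 450 factors as (s^2 - 6s + 25)(s - 6)(s + 3), giving poles at s = 3 + 4j, 3 - 4j, 6, -3.
Since the pole(s) at s = 3 ± 4j, 6 lie in the right half-plane, the system is unstable.

unstable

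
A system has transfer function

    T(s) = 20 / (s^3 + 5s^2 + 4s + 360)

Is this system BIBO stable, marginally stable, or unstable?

The denominator s^3 + 5s^2 + 4s + 360 factors as (s^2 - 4s + 40)(s + 9), giving poles at s = 2 ± 6j, -9.
Since the pole(s) at s = 2 ± 6j lie in the right half-plane, the system is unstable.

unstable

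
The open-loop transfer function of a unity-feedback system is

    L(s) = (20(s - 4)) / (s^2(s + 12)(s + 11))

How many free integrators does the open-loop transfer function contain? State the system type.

Type 2

The denominator has 2 factors of s at the origin (free integrators), so this is a Type 2 system.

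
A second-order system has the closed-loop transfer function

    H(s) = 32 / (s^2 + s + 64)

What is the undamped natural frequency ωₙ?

Compare the denominator to the standard form s^2 + 2ζωₙs + ωₙ².
ωₙ² = 64, so ωₙ = 8 rad/s.

ωₙ = 8 rad/s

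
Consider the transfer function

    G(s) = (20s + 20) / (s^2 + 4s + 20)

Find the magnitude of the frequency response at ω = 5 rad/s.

Substitute s = j5: numerator = 20 + j100, denominator = -5 + j20.
|G(j5)| = |20 + j100| / |-5 + j20| = 101.98 / 20.616 ≈ 4.947.

|G(j5)| ≈ 4.947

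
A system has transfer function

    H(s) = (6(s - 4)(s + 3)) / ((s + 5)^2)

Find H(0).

At s = 0 each factor (s + a) contributes a and each (s^2 + bs + c) contributes c.
H(0) = 6·(-4) · (3) / ((5) · (5)) = -72/25 = -72/25.

H(0) = -72/25 ≈ -2.880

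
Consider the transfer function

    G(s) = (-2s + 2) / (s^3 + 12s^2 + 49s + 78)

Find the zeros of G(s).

Set the numerator to zero: -2s + 2 = 0, i.e. -2·(s - 1) = 0.
So s = 1.

s = 1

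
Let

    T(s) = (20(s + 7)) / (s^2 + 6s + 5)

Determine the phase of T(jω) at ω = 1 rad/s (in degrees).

∠T(j1) ≈ -48.18°

At s = j1: numerator = 140 + j20, denominator = 4 + j6.
∠T = ∠num − ∠den = 8.1301° − (56.310°) = -48.18°.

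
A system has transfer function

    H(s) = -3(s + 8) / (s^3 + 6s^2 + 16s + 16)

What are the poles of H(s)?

s = -2 ± 2j, -2

The poles are the roots of the denominator s^3 + 6s^2 + 16s + 16 = 0.
Trying s = -2: the polynomial evaluates to 0, so (s + 2) is a factor.
Dividing out leaves s^2 + 4s + 8 = 0.
The quadratic formula then gives s = -2 ± 2j.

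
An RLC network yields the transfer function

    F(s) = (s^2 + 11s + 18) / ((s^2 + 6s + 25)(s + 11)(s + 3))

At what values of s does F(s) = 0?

Set the numerator to zero: s^2 + 11s + 18 = 0.
Factoring: (s + 2)(s + 9) = 0.

s = -2, -9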